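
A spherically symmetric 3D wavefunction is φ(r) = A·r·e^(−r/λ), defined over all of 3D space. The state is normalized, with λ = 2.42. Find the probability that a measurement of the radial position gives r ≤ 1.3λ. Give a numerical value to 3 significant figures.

P ≈ 0.123

Integrate the radial probability density 4πr²|φ|² over r ≤ 1.3λ.
The full normalization integral is A²·[3·π·λ^5] = 1, fixing A².
Let u = r/λ; then A², 4π and the length scale all cancel, so P = ∫_{0}^{1.3} u^4·e^(-2·u) du ÷ ∫_{0}^{∞} u^4·e^(-2·u) du.
With ∫ u^4·e^(-2·u) du = -(u^4/2 + u^3 + 3·u^2/2 + 3·u/2 + 3/4)·e^(-2·u) + C, the region integral is ≈ 0.091932 and the full one is 3/4.
Taking the ratio yields P = 0.1226.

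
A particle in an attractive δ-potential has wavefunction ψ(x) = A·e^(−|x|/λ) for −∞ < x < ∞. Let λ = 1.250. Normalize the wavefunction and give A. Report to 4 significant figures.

A ≈ 0.8944

We need A² ∫|f|² dx = 1, taking the integral from −∞ to ∞.
With ψ = A·e^(−|x|/λ), the integral evaluates to A²·[λ].
So A² = (λ)^(−1).
Plugging in λ = 1.250 yields A = 0.89443.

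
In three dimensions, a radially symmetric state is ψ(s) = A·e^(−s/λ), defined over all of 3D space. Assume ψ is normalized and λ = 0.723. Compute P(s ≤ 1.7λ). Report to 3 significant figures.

Integrate the radial probability density 4πs²|ψ|² over s ≤ 1.7λ.
A² is fixed by ∫₀^∞ 4πs²|ψ|² ds = 1, i.e. A² = (π·λ^3)^(−1).
Substituting u = s/λ, A², 4π and the length scale all cancel in the ratio: P = ∫_{0}^{1.7} u^2·e^(-2·u) du / ∫_{0}^{∞} u^2·e^(-2·u) du.
Using ∫ u^2·e^(-2·u) du = -(2·u^2 + 2·u + 1)·e^(-2·u)/4, the numerator is 1/4 - 509·e^(-17/5)/200 and the denominator is 1/4.
The region integral divided by the full integral gives P = 0.6603.

P ≈ 0.660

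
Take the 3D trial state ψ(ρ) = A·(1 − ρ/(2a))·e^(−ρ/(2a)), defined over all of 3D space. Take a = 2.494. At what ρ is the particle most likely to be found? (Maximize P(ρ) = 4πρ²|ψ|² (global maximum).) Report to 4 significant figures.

The maximum of P(ρ) = 4πρ²|ψ|² occurs where its derivative vanishes.
Solving yields ρ = a·(√(5) + 3).
With a = 2.494, the most probable radial distance is 13.059.

ρ ≈ 13.06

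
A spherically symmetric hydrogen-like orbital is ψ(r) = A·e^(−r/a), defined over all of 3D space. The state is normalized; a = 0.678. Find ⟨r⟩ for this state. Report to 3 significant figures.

By definition ⟨r⟩ = ∫ r |ψ(r)|² 4πr² dr.
Evaluating both integrals, ⟨r⟩ = 3·a/2.
With a = 0.678, ⟨r⟩ = 1.017.

⟨r⟩ ≈ 1.02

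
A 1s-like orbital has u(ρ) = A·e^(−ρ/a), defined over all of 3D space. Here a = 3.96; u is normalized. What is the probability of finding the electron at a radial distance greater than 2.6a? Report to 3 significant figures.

P = ∫ |u|² 4πρ² dρ over ρ > 2.6a.
A² is fixed by ∫₀^∞ 4πρ²|u|² dρ = 1, i.e. A² = (π·a^3)^(−1).
Let t = ρ/a; then A², 4π and the length scale all cancel, so P = ∫_{2.6}^{∞} t^2·e^(-2·t) dt ÷ ∫_{0}^{∞} t^2·e^(-2·t) dt.
An antiderivative of t^2·e^(-2·t) is -(2·t^2 + 2·t + 1)·e^(-2·t)/4; evaluating from 2.6 to ∞ gives 493·e^(-26/5)/100, while the full integral is 1/4.
The region integral divided by the full integral gives P = 0.1088.

P ≈ 0.109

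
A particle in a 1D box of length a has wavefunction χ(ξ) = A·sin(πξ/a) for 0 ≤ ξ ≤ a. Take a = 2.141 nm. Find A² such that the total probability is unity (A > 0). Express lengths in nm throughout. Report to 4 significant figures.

We need A² ∫|f|² dξ = 1, taking the integral from 0 to a.
∫|χ|² dξ = A²·(a/2).
Hence A² = 1/[a/2].
Substituting a = 2.141 gives A² = 0.93414, so A = 0.96651.

A^2 ≈ 0.9341 nm^(-1)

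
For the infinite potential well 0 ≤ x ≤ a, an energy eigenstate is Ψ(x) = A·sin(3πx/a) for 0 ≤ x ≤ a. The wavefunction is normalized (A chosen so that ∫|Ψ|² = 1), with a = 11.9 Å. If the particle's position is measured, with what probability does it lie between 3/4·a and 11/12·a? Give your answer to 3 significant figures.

P ≈ 0.273

|Ψ|² is the probability density, so P = ∫_{3/4·a}^{11/12·a} |Ψ|² dx.
Since A² = 1/(a/2), this is the region integral divided by the full normalization integral.
Substituting u = x/a, A² and the length scale cancel in the ratio: P = ∫_{3/4}^{11/12} sin(3·π·u)^2 du / ∫_{0}^{1} sin(3·π·u)^2 du.
Using ∫ sin(3·π·u)^2 du = u/2 - sin(6·π·u)/(12·π), the numerator is 1/(6·π) + 1/12 and the denominator is 1/2.
Evaluating gives P = (2 + π)/(6·π).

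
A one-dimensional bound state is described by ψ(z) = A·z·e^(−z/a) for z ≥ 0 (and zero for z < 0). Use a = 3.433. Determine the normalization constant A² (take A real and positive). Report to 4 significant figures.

A^2 ≈ 0.09886

We need A² ∫|f|² dz = 1, taking the integral from 0 to ∞.
Carrying out the integral gives A² · a^3/4.
So A² = (a^3/4)^(−1).
Substituting a = 3.433 gives A² = 0.098864, so A = 0.31443.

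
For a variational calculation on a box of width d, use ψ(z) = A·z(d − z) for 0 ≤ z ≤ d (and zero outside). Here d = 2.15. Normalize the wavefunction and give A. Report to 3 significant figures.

A ≈ 0.808

Require ∫ |ψ|² dz = 1 over the whole domain.
Carrying out the integral gives A² · d^5/30.
So A² = (d^5/30)^(−1).
Plugging in d = 2.15 yields A = 0.8081.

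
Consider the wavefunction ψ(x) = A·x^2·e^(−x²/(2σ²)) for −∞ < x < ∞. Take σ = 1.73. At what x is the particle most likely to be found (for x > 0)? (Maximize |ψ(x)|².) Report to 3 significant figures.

x ≈ 2.45

Differentiate |ψ(x)|² with respect to x and set to zero.
This gives x = √(2)·σ.
With σ = 1.73, the value of x > 0 at which the probability density is greatest is 2.447.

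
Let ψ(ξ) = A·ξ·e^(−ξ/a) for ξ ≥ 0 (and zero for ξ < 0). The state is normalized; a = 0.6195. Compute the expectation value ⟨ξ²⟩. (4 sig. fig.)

⟨ξ^2⟩ ≈ 1.151

By definition ⟨ξ²⟩ = ∫ ξ^2 |ψ(ξ)|² dξ.
Since the A² factors cancel between numerator and denominator, ⟨ξ²⟩ = 3·a^2.
With a = 0.6195, ⟨ξ^2⟩ = 1.1513.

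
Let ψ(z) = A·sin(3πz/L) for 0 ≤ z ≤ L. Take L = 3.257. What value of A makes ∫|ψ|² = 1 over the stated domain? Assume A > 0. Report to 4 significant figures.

A ≈ 0.7836

We need A² ∫|f|² dz = 1, taking the integral from 0 to L.
Carrying out the integral gives A² · L/2.
Hence A² = 1/[L/2].
With L = 3.257: A² = 0.61406 and A = 0.78362.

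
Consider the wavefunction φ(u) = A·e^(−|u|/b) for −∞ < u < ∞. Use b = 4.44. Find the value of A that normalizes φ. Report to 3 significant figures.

A ≈ 0.475

Require ∫ |φ|² du = 1 over the whole domain.
With ∫₀^∞ u^0 e^(−αu) du = 0!/α^1, ∫|φ|² du = A²·(b).
So A² = (b)^(−1).
With b = 4.44: A² = 0.2252 and A = 0.4746.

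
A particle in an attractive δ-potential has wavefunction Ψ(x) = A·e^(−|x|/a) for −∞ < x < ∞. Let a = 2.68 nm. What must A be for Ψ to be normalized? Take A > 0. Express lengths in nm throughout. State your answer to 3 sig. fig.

The normalization condition is ∫|Ψ|² dx = 1 from −∞ to ∞.
With ∫₀^∞ x^0 e^(−αx) dx = 0!/α^1, the integral (without the A² prefactor) comes out to a.
Setting this equal to 1 gives A² = 1/(a).
Substituting a = 2.68 gives A² = 0.3731, so A = 0.6108.

A ≈ 0.611 nm^(-1/2)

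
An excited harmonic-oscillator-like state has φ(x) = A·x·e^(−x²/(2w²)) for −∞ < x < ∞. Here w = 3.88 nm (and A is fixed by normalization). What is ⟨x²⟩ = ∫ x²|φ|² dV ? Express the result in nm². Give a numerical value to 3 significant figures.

⟨x^2⟩ ≈ 22.6 nm^2

⟨x²⟩ = ∫ x^2 |φ|² dx over the full domain.
Evaluating both integrals, ⟨x²⟩ = 3·w^2/2.
With w = 3.88, ⟨x^2⟩ = 22.58.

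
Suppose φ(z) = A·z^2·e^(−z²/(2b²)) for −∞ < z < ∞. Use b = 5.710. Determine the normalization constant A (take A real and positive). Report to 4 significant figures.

A ≈ 0.01113

Normalization requires ∫|φ|² dz = 1, integrated from −∞ to ∞.
The integral (without the A² prefactor) comes out to 3·√(π)·b^5/4.
Substituting b = 5.710 gives A² = 0.00012393, so A = 0.011132.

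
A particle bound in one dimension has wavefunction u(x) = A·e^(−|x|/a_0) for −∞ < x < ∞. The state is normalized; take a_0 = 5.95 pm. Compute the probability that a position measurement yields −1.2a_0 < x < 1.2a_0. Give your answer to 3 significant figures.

P ≈ 0.909

The probability is P = ∫ |u|² dx over [−1.2a_0, 1.2a_0].
The normalization integral ∫|u|²dx over the whole domain equals a_0·A², and A² cancels in the ratio.
By symmetry take twice the x ≥ 0 contribution in numerator and denominator; the 2's cancel. In terms of t = x/a_0 (A² and the length scale cancel between numerator and denominator), P = [∫_{0}^{1.2} e^(-2·t) dt] / [∫_{0}^{∞} e^(-2·t) dt].
Using ∫ e^(-2·t) dt = -e^(-2·t)/2, the numerator is 1/2 - e^(-12/5)/2 and the denominator is 1/2.
Taking the ratio, P = 0.9093.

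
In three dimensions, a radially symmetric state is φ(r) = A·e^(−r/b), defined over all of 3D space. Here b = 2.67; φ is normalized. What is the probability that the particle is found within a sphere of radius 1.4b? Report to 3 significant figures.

P ≈ 0.531

P = ∫ |φ|² 4πr² dr over r ≤ 1.4b.
A² is fixed by ∫₀^∞ 4πr²|φ|² dr = 1, i.e. A² = (π·b^3)^(−1).
Substituting u = r/b, A², 4π and the length scale all cancel in the ratio: P = ∫_{0}^{1.4} u^2·e^(-2·u) du / ∫_{0}^{∞} u^2·e^(-2·u) du.
With ∫ u^2·e^(-2·u) du = -(2·u^2 + 2·u + 1)·e^(-2·u)/4 + C, the region integral is 1/4 - 193·e^(-14/5)/100 and the full one is 1/4.
This evaluates to P = 0.5305.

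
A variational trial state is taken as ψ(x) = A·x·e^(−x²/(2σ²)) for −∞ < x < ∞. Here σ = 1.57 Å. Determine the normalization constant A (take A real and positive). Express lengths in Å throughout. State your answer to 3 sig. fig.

Require ∫ |ψ|² dx = 1 over the whole domain.
With ∫_{−∞}^{∞} x^(2m) e^(−αx²) dx = (2m−1)!!·√π / (2^m α^(m+1/2)), carrying out the integral gives A² · √(π)·σ^3/2.
So A² = (√(π)·σ^3/2)^(−1).
Substituting σ = 1.57 gives A² = 0.2916, so A = 0.5400.

A ≈ 0.540 Å^(-3/2)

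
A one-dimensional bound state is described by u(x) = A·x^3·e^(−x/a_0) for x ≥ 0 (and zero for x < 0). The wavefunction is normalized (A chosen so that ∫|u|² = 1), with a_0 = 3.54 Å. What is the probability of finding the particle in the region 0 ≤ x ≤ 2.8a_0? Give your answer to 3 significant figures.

The probability is P = ∫ |u|² dx over [0, 2.8a_0].
The normalization integral ∫|u|²dx over the whole domain equals 45·a_0^7/8·A², and A² cancels in the ratio.
Substituting t = x/a_0, A² and the length scale cancel in the ratio: P = ∫_{0}^{2.8} t^6·e^(-2·t) dt / ∫_{0}^{∞} t^6·e^(-2·t) dt.
An antiderivative of t^6·e^(-2·t) is -(4·t^6 + 12·t^5 + 30·t^4 + 60·t^3 + 90·t^2 + 90·t + 45)·e^(-2·t)/8; evaluating from 0 to 2.8 gives ≈ 1.8548, while the full integral is 45/8.
This works out to P = 0.3297.

P ≈ 0.330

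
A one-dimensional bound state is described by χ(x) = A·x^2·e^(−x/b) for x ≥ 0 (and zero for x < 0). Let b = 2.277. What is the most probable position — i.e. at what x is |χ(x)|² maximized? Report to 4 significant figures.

x ≈ 4.554

Differentiate |χ(x)|² with respect to x and set to zero.
This gives x = 2·b.
With b = 2.277, the most probable position is 4.5540.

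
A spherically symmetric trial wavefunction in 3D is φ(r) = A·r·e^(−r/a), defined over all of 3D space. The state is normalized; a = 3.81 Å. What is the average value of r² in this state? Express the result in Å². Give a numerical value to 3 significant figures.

⟨r^2⟩ ≈ 109 Å^2

⟨r²⟩ = ∫ r^2 |φ|² 4πr² dr over the full domain.
Since the A² factors cancel between numerator and denominator, ⟨r²⟩ = 15·a^2/2.
With a = 3.81, ⟨r^2⟩ = 108.9.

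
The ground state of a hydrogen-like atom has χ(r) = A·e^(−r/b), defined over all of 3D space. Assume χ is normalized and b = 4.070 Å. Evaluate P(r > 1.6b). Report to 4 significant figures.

With dV = 4πr²dr, the probability is ∫|χ|² dV over r > 1.6b.
The full normalization integral is A²·[π·b^3] = 1, fixing A².
Let u = r/b; then A², 4π and the length scale all cancel, so P = ∫_{1.6}^{∞} u^2·e^(-2·u) du ÷ ∫_{0}^{∞} u^2·e^(-2·u) du.
Using ∫ u^2·e^(-2·u) du = -(2·u^2 + 2·u + 1)·e^(-2·u)/4, the numerator is 233·e^(-16/5)/100 and the denominator is 1/4.
Taking the ratio yields P = 0.37990.

P ≈ 0.3799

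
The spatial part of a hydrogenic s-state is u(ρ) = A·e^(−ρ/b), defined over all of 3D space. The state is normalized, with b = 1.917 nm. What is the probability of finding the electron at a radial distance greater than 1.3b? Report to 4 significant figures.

P ≈ 0.5184

Integrate the radial probability density 4πρ²|u|² over ρ > 1.3b.
Normalization gives A² = 1/(π·b^3).
In terms of t = ρ/b (A², 4π and the length scale all cancel between numerator and denominator), P = [∫_{1.3}^{∞} t^2·e^(-2·t) dt] / [∫_{0}^{∞} t^2·e^(-2·t) dt].
An antiderivative of t^2·e^(-2·t) is -(2·t^2 + 2·t + 1)·e^(-2·t)/4; evaluating from 1.3 to ∞ gives 349·e^(-13/5)/200, while the full integral is 1/4.
Taking the ratio yields P = 0.51843.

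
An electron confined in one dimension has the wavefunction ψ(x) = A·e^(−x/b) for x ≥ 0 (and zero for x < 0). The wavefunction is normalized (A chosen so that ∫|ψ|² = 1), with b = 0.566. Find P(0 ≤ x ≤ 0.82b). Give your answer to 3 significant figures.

P ≈ 0.806

P = ∫_{0}^{0.82b} |ψ(x)|² dx.
Since A² = 1/(b/2), this is the region integral divided by the full normalization integral.
In terms of u = x/b (A² and the length scale cancel between numerator and denominator), P = [∫_{0}^{0.82} e^(-2·u) du] / [∫_{0}^{∞} e^(-2·u) du].
With ∫ e^(-2·u) du = -e^(-2·u)/2 + C, the region integral is 1/2 - e^(-41/25)/2 and the full one is 1/2.
Evaluating gives P = 0.8060.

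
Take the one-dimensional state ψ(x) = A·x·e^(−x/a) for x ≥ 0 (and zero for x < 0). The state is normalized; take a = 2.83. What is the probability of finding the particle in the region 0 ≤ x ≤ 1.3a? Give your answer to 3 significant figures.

P ≈ 0.482

P = ∫_{0}^{1.3a} |ψ(x)|² dx.
With A² fixed by ∫|ψ|² = 1, i.e. A² = (a^3/4)^(−1), substitute and integrate.
Substituting u = x/a, A² and the length scale cancel in the ratio: P = ∫_{0}^{1.3} u^2·e^(-2·u) du / ∫_{0}^{∞} u^2·e^(-2·u) du.
With ∫ u^2·e^(-2·u) du = -(2·u^2 + 2·u + 1)·e^(-2·u)/4 + C, the region integral is 1/4 - 349·e^(-13/5)/200 and the full one is 1/4.
Taking the ratio, P = 0.4816.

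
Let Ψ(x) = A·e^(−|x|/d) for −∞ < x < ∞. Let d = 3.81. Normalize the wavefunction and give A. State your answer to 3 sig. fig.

A ≈ 0.512

The normalization condition is ∫|Ψ|² dx = 1 from −∞ to ∞.
With Ψ = A·e^(−|x|/d), the integral evaluates to A²·[d].
With d = 3.81: A² = 0.2625 and A = 0.5123.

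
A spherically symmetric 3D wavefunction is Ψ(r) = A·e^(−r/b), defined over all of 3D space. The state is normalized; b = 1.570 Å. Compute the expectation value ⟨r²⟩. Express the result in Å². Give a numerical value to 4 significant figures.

The expectation value is the |Ψ|²-weighted average of r^2: ∫ r^2|Ψ|² 4πr² dr.
The ratio of the moment integral to the normalization integral gives ⟨r²⟩ = 3·b^2.
Putting b = 1.570 gives 7.3947.

⟨r^2⟩ ≈ 7.395 Å^2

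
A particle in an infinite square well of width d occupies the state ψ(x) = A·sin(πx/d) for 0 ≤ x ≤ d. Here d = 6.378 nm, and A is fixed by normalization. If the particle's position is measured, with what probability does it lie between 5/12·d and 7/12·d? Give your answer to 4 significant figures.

P = ∫_{5/12·d}^{7/12·d} |ψ(x)|² dx.
Since A² = 1/(d/2), this is the region integral divided by the full normalization integral.
In terms of u = x/d (A² and the length scale cancel between numerator and denominator), P = [∫_{5/12}^{7/12} sin(π·u)^2 du] / [∫_{0}^{1} sin(π·u)^2 du].
An antiderivative of sin(π·u)^2 is u/2 - sin(2·π·u)/(4·π); evaluating from 5/12 to 7/12 gives 1/(4·π) + 1/12, while the full integral is 1/2.
This works out to P = (3 + π)/(6·π).

P ≈ 0.3258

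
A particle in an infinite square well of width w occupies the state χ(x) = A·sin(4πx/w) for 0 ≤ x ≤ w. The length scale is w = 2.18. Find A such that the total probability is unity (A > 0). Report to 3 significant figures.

A ≈ 0.958

We need A² ∫|f|² dx = 1, taking the integral from 0 to w.
With ∫₀^w sin²(nπx/w) dx = w/2, carrying out the integral gives A² · w/2.
Setting this equal to 1 gives A² = 1/(w/2).
With w = 2.18: A² = 0.9174 and A = 0.9578.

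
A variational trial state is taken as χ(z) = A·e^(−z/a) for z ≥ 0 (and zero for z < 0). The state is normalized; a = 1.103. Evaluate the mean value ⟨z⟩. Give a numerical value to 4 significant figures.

⟨z⟩ = ∫ z |χ|² dz over the full domain.
Using ∫₀^∞ zⁿ e^(−αz) dz = n!/αⁿ⁺¹, evaluating both integrals, ⟨z⟩ = a/2.
With a = 1.103, ⟨z⟩ = 0.55150.

⟨z⟩ ≈ 0.5515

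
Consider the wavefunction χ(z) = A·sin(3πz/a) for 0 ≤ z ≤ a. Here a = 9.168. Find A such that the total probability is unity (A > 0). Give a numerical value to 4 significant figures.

We need A² ∫|f|² dz = 1, taking the integral from 0 to a.
Using sin²θ = (1 − cos 2θ)/2, carrying out the integral gives A² · a/2.
Substituting a = 9.168 gives A² = 0.21815, so A = 0.46707.

A ≈ 0.4671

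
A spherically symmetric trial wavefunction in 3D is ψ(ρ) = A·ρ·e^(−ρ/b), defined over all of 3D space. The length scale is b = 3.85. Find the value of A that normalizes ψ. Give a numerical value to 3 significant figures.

A ≈ 0.0112

Require ∫ |ψ|² 4πρ² dρ = 1 over the whole domain.
(Spherical symmetry: dV = 4πρ² dρ.)
Using ∫₀^∞ ρⁿ e^(−αρ) dρ = n!/αⁿ⁺¹, the integral (without the A² prefactor) comes out to 3·π·b^5.
Setting this equal to 1 gives A² = 1/(3·π·b^5).
Plugging in b = 3.85 yields A = 0.01120.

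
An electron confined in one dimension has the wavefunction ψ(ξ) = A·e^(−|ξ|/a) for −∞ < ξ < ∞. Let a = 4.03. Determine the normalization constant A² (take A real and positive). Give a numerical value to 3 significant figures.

A^2 ≈ 0.248

We need A² ∫|f|² dξ = 1, taking the integral from −∞ to ∞.
With ∫₀^∞ ξ^0 e^(−αξ) dξ = 0!/α^1, with ψ = A·e^(−|ξ|/a), the integral evaluates to A²·[a].
Hence A² = 1/[a].
With a = 4.03: A² = 0.2481 and A = 0.4981.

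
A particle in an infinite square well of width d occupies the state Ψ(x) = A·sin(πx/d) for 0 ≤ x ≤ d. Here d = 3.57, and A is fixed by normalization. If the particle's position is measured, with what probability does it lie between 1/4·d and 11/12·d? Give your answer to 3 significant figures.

P = ∫_{1/4·d}^{11/12·d} |Ψ(x)|² dx.
With A² fixed by ∫|Ψ|² = 1, i.e. A² = (d/2)^(−1), substitute and integrate.
Let u = x/d; then A² and the length scale cancel, so P = ∫_{1/4}^{11/12} sin(π·u)^2 du ÷ ∫_{0}^{1} sin(π·u)^2 du.
Using ∫ sin(π·u)^2 du = u/2 - sin(2·π·u)/(4·π), the numerator is 3/(8·π) + 1/3 and the denominator is 1/2.
This works out to P = (9 + 8·π)/(12·π).

P ≈ 0.905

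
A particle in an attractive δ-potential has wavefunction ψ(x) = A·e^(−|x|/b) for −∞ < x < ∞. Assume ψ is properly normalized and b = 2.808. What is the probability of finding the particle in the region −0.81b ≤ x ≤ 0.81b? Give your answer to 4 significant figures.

P ≈ 0.8021

The probability is P = ∫ |ψ|² dx over [−0.81b, 0.81b].
Since A² = 1/(b), this is the region integral divided by the full normalization integral.
Both integrals are even about x = 0, so only the x ≥ 0 halves are needed (the factors of 2 cancel). Substituting u = x/b, A² and the length scale cancel in the ratio: P = ∫_{0}^{0.81} e^(-2·u) du / ∫_{0}^{∞} e^(-2·u) du.
With ∫ e^(-2·u) du = -e^(-2·u)/2 + C, the region integral is 1/2 - e^(-81/50)/2 and the full one is 1/2.
Taking the ratio, P = 0.80210.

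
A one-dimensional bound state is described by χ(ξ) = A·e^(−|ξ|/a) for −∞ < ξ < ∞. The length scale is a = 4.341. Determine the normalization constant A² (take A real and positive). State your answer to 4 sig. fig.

A^2 ≈ 0.2304

Normalization requires ∫|χ|² dξ = 1, integrated from −∞ to ∞.
Carrying out the integral gives A² · a.
So A² = (a)^(−1).
Plugging in a = 4.341 yields A = 0.47996.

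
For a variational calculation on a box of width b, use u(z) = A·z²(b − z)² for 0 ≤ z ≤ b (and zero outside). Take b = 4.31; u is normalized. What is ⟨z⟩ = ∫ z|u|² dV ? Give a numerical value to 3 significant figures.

⟨z⟩ ≈ 2.16

The expectation value is the |u|²-weighted average of z: ∫ z|u|² dz.
Evaluating both integrals, ⟨z⟩ = b/2.
With b = 4.31, ⟨z⟩ = 2.155.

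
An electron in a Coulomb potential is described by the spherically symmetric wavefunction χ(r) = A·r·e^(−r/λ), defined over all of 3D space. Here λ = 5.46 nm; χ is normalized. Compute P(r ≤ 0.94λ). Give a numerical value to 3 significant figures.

P ≈ 0.0425

P = ∫ |χ|² 4πr² dr over r ≤ 0.94λ.
The full normalization integral is A²·[3·π·λ^5] = 1, fixing A².
In terms of u = r/λ (A², 4π and the length scale all cancel between numerator and denominator), P = [∫_{0}^{0.94} u^4·e^(-2·u) du] / [∫_{0}^{∞} u^4·e^(-2·u) du].
With ∫ u^4·e^(-2·u) du = -(u^4/2 + u^3 + 3·u^2/2 + 3·u/2 + 3/4)·e^(-2·u) + C, the region integral is ≈ 0.031856 and the full one is 3/4.
The region integral divided by the full integral gives P = 0.04248.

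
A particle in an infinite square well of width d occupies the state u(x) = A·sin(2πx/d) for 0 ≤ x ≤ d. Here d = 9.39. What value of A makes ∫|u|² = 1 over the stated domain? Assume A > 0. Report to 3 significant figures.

The normalization condition is ∫|u|² dx = 1 from 0 to d.
With ∫₀^d sin²(nπx/d) dx = d/2, carrying out the integral gives A² · d/2.
With d = 9.39: A² = 0.2130 and A = 0.4615.

A ≈ 0.462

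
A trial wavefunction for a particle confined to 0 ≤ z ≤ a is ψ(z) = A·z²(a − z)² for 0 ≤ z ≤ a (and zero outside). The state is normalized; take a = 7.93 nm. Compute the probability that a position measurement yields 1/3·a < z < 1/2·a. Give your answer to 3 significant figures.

P ≈ 0.355

The probability is P = ∫ |ψ|² dz over [1/3·a, 1/2·a].
Since A² = 1/(a^9/630), this is the region integral divided by the full normalization integral.
Substituting u = z/a, A² and the length scale cancel in the ratio: P = ∫_{1/3}^{1/2} u^4·(1 - u)^4 du / ∫_{0}^{1} u^4·(1 - u)^4 du.
An antiderivative of u^4·(1 - u)^4 is u^5·(70·u^4 - 315·u^3 + 540·u^2 - 420·u + 126)/630; evaluating from 1/3 to 1/2 gives ≈ 0.00056374, while the full integral is 1/630.
This works out to P = 0.3552.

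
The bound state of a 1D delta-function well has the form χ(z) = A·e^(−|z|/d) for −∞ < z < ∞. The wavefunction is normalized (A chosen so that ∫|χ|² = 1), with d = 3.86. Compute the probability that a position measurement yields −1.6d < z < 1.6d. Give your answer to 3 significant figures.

|χ|² is the probability density, so P = ∫_{−1.6d}^{1.6d} |χ|² dz.
With A² fixed by ∫|χ|² = 1, i.e. A² = (d)^(−1), substitute and integrate.
Both integrals are even about z = 0, so only the z ≥ 0 halves are needed (the factors of 2 cancel). Let u = z/d; then A² and the length scale cancel, so P = ∫_{0}^{1.6} e^(-2·u) du ÷ ∫_{0}^{∞} e^(-2·u) du.
Using ∫ e^(-2·u) du = -e^(-2·u)/2, the numerator is 1/2 - e^(-16/5)/2 and the denominator is 1/2.
The result is P = 0.9592.

P ≈ 0.959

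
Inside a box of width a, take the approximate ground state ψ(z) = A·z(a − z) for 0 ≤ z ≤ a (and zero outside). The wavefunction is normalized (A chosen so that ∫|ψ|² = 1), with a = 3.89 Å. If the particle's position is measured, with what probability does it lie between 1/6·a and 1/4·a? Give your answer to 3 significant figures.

P ≈ 0.0680

P = ∫_{1/6·a}^{1/4·a} |ψ(z)|² dz.
The normalization integral ∫|ψ|²dz over the whole domain equals a^5/30·A², and A² cancels in the ratio.
Substituting u = z/a, A² and the length scale cancel in the ratio: P = ∫_{1/6}^{1/4} u^2·(1 - u)^2 du / ∫_{0}^{1} u^2·(1 - u)^2 du.
With ∫ u^2·(1 - u)^2 du = u^3·(6·u^2 - 15·u + 10)/30 + C, the region integral is ≈ 0.0022674 and the full one is 1/30.
This works out to P = 0.06802.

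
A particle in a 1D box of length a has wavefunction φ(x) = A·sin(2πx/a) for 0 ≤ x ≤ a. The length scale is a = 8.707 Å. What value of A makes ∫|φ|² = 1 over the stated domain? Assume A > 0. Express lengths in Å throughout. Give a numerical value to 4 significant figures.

A ≈ 0.4793 Å^(-1/2)

Require ∫ |φ|² dx = 1 over the whole domain.
Using sin²θ = (1 − cos 2θ)/2, the integral (without the A² prefactor) comes out to a/2.
Hence A² = 1/[a/2].
Plugging in a = 8.707 yields A = 0.47927.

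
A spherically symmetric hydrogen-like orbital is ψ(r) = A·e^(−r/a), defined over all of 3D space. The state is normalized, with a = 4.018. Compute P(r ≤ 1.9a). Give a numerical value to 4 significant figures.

P ≈ 0.7311

With dV = 4πr²dr, the probability is ∫|ψ|² dV over r ≤ 1.9a.
The full normalization integral is A²·[π·a^3] = 1, fixing A².
Let u = r/a; then A², 4π and the length scale all cancel, so P = ∫_{0}^{1.9} u^2·e^(-2·u) du ÷ ∫_{0}^{∞} u^2·e^(-2·u) du.
An antiderivative of u^2·e^(-2·u) is -(2·u^2 + 2·u + 1)·e^(-2·u)/4; evaluating from 0 to 1.9 gives 1/4 - 601·e^(-19/5)/200, while the full integral is 1/4.
This evaluates to P = 0.73110.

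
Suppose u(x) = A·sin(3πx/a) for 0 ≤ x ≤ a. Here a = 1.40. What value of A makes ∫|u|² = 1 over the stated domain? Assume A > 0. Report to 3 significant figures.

The normalization condition is ∫|u|² dx = 1 from 0 to a.
With ∫₀^a sin²(nπx/a) dx = a/2, carrying out the integral gives A² · a/2.
With a = 1.40: A² = 1.429 and A = 1.195.

A ≈ 1.20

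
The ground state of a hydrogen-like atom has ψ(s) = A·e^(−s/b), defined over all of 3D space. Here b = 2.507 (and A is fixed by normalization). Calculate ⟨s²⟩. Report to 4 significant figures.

By definition ⟨s²⟩ = ∫ s^2 |ψ(s)|² 4πs² ds.
Recall ∫₀^∞ s^m e^(−s/β) ds = m!·β^(m+1), the ratio of the moment integral to the normalization integral gives ⟨s²⟩ = 3·b^2.
With b = 2.507, ⟨s^2⟩ = 18.855.

⟨s^2⟩ ≈ 18.86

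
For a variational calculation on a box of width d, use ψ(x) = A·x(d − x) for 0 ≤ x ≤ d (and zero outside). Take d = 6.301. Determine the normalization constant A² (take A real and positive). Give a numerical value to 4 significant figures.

Normalization requires ∫|ψ|² dx = 1, integrated from 0 to d.
Expanding the polynomial and integrating term by term, ∫|ψ|² dx = A²·(d^5/30).
Substituting d = 6.301 gives A² = 0.0030205, so A = 0.054959.

A^2 ≈ 0.003020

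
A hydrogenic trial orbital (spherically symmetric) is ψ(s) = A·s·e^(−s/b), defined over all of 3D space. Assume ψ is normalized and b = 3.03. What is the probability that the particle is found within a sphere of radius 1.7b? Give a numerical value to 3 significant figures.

P ≈ 0.256

Integrate the radial probability density 4πs²|ψ|² over s ≤ 1.7b.
The full normalization integral is A²·[3·π·b^5] = 1, fixing A².
In terms of u = s/b (A², 4π and the length scale all cancel between numerator and denominator), P = [∫_{0}^{1.7} u^4·e^(-2·u) du] / [∫_{0}^{∞} u^4·e^(-2·u) du].
Using ∫ u^4·e^(-2·u) du = -(u^4/2 + u^3 + 3·u^2/2 + 3·u/2 + 3/4)·e^(-2·u), the numerator is ≈ 0.19186 and the denominator is 3/4.
This evaluates to P = 0.2558.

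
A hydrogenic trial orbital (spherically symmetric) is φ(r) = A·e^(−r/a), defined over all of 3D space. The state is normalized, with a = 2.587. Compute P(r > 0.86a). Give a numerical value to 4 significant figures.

P = ∫ |φ|² 4πr² dr over r > 0.86a.
A² is fixed by ∫₀^∞ 4πr²|φ|² dr = 1, i.e. A² = (π·a^3)^(−1).
Let u = r/a; then A², 4π and the length scale all cancel, so P = ∫_{0.86}^{∞} u^2·e^(-2·u) du ÷ ∫_{0}^{∞} u^2·e^(-2·u) du.
An antiderivative of u^2·e^(-2·u) is -(2·u^2 + 2·u + 1)·e^(-2·u)/4; evaluating from 0.86 to ∞ gives 5249·e^(-43/25)/5000, while the full integral is 1/4.
Taking the ratio yields P = 0.75193.

P ≈ 0.7519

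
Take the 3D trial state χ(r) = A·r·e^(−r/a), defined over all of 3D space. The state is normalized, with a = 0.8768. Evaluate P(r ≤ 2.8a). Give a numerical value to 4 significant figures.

P = ∫ |χ|² 4πr² dr over r ≤ 2.8a.
Normalization gives A² = 1/(3·π·a^5).
In terms of u = r/a (A², 4π and the length scale all cancel between numerator and denominator), P = [∫_{0}^{2.8} u^4·e^(-2·u) du] / [∫_{0}^{∞} u^4·e^(-2·u) du].
Using ∫ u^4·e^(-2·u) du = -(u^4/2 + u^3 + 3·u^2/2 + 3·u/2 + 3/4)·e^(-2·u), the numerator is ≈ 0.493387 and the denominator is 3/4.
This evaluates to P = 0.65785.

P ≈ 0.6578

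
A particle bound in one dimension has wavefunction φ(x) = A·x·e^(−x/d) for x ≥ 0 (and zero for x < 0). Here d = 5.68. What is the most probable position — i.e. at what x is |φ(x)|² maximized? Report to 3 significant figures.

x ≈ 5.68

Differentiate |φ(x)|² with respect to x and set to zero.
Solving yields x = d.
With d = 5.68, the most probable position is 5.680.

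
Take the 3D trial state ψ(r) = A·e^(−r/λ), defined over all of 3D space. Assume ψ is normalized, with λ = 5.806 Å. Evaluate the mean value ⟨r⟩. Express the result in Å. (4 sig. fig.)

⟨r⟩ ≈ 8.709 Å

⟨r⟩ = ∫ r |ψ|² 4πr² dr over the full domain.
With ∫₀^∞ r^3 e^(−αr) dr = 3!/α^4, the ratio of the moment integral to the normalization integral gives ⟨r⟩ = 3·λ/2.
With λ = 5.806, ⟨r⟩ = 8.7090.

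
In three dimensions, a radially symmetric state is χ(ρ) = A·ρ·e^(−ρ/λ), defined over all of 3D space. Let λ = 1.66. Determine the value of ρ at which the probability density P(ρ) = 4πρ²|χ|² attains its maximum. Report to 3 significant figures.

ρ ≈ 3.32

Set d/dρ [P(ρ) = 4πρ²|χ|²] = 0 and solve for ρ > 0.
Solving yields ρ = 2·λ.
With λ = 1.66, the most probable radial distance is 3.320.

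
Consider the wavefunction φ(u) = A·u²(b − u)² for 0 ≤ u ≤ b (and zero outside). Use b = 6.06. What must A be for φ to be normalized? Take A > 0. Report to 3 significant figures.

The normalization condition is ∫|φ|² du = 1 from 0 to b.
Expanding the polynomial and integrating term by term, carrying out the integral gives A² · b^9/630.
Setting this equal to 1 gives A² = 1/(b^9/630).
Substituting b = 6.06 gives A² = 0.00005716, so A = 0.007560.

A ≈ 0.00756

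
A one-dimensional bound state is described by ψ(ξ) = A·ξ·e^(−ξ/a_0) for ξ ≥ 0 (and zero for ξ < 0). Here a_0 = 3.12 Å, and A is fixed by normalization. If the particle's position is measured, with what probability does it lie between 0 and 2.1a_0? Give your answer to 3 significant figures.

|ψ|² is the probability density, so P = ∫_{0}^{2.1a_0} |ψ|² dξ.
Since A² = 1/(a_0^3/4), this is the region integral divided by the full normalization integral.
In terms of u = ξ/a_0 (A² and the length scale cancel between numerator and denominator), P = [∫_{0}^{2.1} u^2·e^(-2·u) du] / [∫_{0}^{∞} u^2·e^(-2·u) du].
An antiderivative of u^2·e^(-2·u) is -(2·u^2 + 2·u + 1)·e^(-2·u)/4; evaluating from 0 to 2.1 gives 1/4 - 701·e^(-21/5)/200, while the full integral is 1/4.
The result is P = 0.7898.

P ≈ 0.790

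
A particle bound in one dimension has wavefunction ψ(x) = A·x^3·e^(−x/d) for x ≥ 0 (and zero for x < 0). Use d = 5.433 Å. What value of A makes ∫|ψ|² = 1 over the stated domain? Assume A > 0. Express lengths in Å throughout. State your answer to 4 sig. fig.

A ≈ 0.001128 Å^(-7/2)

The normalization condition is ∫|ψ|² dx = 1 from 0 to ∞.
With ψ = A·x^3·e^(−x/d), the integral evaluates to A²·[45·d^7/8].
Setting this equal to 1 gives A² = 1/(45·d^7/8).
With d = 5.433: A² = 0.0000012723 and A = 0.0011280.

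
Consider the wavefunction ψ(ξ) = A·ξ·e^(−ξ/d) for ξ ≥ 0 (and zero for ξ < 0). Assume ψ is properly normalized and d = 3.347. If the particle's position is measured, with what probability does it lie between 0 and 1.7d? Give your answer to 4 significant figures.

P ≈ 0.6603

The probability is P = ∫ |ψ|² dξ over [0, 1.7d].
The normalization integral ∫|ψ|²dξ over the whole domain equals d^3/4·A², and A² cancels in the ratio.
Let u = ξ/d; then A² and the length scale cancel, so P = ∫_{0}^{1.7} u^2·e^(-2·u) du ÷ ∫_{0}^{∞} u^2·e^(-2·u) du.
With ∫ u^2·e^(-2·u) du = -(2·u^2 + 2·u + 1)·e^(-2·u)/4 + C, the region integral is 1/4 - 509·e^(-17/5)/200 and the full one is 1/4.
Evaluating gives P = 0.66026.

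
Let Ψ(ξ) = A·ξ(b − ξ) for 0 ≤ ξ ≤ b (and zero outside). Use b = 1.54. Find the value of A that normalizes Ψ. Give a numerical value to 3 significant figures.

A ≈ 1.86

The normalization condition is ∫|Ψ|² dξ = 1 from 0 to b.
Expanding the polynomial and integrating term by term, the integral (without the A² prefactor) comes out to b^5/30.
Hence A² = 1/[b^5/30].
Substituting b = 1.54 gives A² = 3.464, so A = 1.861.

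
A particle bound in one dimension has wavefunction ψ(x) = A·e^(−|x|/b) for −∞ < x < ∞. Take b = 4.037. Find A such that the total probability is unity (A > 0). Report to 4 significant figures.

A ≈ 0.4977

We need A² ∫|f|² dx = 1, taking the integral from −∞ to ∞.
With ∫₀^∞ x^0 e^(−αx) dx = 0!/α^1, ∫|ψ|² dx = A²·(b).
Hence A² = 1/[b].
Plugging in b = 4.037 yields A = 0.49770.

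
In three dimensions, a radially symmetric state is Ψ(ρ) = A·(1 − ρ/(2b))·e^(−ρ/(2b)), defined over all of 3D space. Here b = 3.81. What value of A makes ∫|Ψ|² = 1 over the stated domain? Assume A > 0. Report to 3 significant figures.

A ≈ 0.0268

Normalization requires ∫|Ψ|² 4πρ² dρ = 1, integrated from 0 to ∞.
(Spherical symmetry: dV = 4πρ² dρ.)
With Ψ = A·(1 − ρ/(2b))·e^(−ρ/(2b)), the integral evaluates to A²·[8·π·b^3].
Setting this equal to 1 gives A² = 1/(8·π·b^3).
Plugging in b = 3.81 yields A = 0.02682.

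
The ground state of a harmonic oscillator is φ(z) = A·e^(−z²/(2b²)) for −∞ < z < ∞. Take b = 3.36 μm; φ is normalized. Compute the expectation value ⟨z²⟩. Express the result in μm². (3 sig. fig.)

The expectation value is the |φ|²-weighted average of z^2: ∫ z^2|φ|² dz.
The ratio of the moment integral to the normalization integral gives ⟨z²⟩ = b^2/2.
Putting b = 3.36 gives 5.645.

⟨z^2⟩ ≈ 5.64 μm^2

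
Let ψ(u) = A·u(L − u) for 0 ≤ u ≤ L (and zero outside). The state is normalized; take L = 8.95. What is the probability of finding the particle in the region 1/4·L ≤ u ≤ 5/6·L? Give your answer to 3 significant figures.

P = ∫_{1/4·L}^{5/6·L} |ψ(u)|² du.
With A² fixed by ∫|ψ|² = 1, i.e. A² = (L^5/30)^(−1), substitute and integrate.
In terms of t = u/L (A² and the length scale cancel between numerator and denominator), P = [∫_{1/4}^{5/6} t^2·(1 - t)^2 dt] / [∫_{0}^{1} t^2·(1 - t)^2 dt].
Using ∫ t^2·(1 - t)^2 dt = t^3·(6·t^2 - 15·t + 10)/30, the numerator is ≈ 0.028700 and the denominator is 1/30.
This works out to P = 0.8610.

P ≈ 0.861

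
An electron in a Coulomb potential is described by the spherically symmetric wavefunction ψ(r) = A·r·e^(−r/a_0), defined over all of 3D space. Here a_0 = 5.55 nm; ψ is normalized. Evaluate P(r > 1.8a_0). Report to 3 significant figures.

Integrate the radial probability density 4πr²|ψ|² over r > 1.8a_0.
Normalization gives A² = 1/(3·π·a_0^5).
Let u = r/a_0; then A², 4π and the length scale all cancel, so P = ∫_{1.8}^{∞} u^4·e^(-2·u) du ÷ ∫_{0}^{∞} u^4·e^(-2·u) du.
An antiderivative of u^4·e^(-2·u) is -(u^4/2 + u^3 + 3·u^2/2 + 3·u/2 + 3/4)·e^(-2·u); evaluating from 1.8 to ∞ gives ≈ 0.52983, while the full integral is 3/4.
This evaluates to P = 0.7064.

P ≈ 0.706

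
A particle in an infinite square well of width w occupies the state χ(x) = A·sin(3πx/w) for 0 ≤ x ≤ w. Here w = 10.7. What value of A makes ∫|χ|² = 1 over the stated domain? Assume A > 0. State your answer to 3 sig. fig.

A ≈ 0.432

Require ∫ |χ|² dx = 1 over the whole domain.
Using sin²θ = (1 − cos 2θ)/2, carrying out the integral gives A² · w/2.
Setting this equal to 1 gives A² = 1/(w/2).
Substituting w = 10.7 gives A² = 0.1869, so A = 0.4323.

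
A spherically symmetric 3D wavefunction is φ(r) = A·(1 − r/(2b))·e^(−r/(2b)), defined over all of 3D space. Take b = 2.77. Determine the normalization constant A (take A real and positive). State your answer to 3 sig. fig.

Require ∫ |φ|² 4πr² dr = 1 over the whole domain.
(Spherical symmetry: dV = 4πr² dr.)
With ∫₀^∞ r^4 e^(−αr) dr = 4!/α^5, the integral (without the A² prefactor) comes out to 8·π·b^3.
Setting this equal to 1 gives A² = 1/(8·π·b^3).
Plugging in b = 2.77 yields A = 0.04327.

A ≈ 0.0433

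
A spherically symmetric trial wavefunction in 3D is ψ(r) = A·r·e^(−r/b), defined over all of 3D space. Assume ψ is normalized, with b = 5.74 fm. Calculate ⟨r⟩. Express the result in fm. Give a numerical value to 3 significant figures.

By definition ⟨r⟩ = ∫ r |ψ(r)|² 4πr² dr.
The ratio of the moment integral to the normalization integral gives ⟨r⟩ = 5·b/2.
With b = 5.74, ⟨r⟩ = 14.35.

⟨r⟩ ≈ 14.4 fm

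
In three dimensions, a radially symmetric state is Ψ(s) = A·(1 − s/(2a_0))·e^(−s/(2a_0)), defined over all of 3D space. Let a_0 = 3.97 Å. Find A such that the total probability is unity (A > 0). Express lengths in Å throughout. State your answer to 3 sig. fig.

A ≈ 0.0252 Å^(-3/2)

We need A² ∫|f|² 4πs² ds = 1, taking the integral from 0 to ∞.
The angular integral contributes 4π, leaving ∫₀^∞ s²|Ψ|² ds.
Using ∫₀^∞ sⁿ e^(−αs) ds = n!/αⁿ⁺¹, ∫|Ψ|² 4πs² ds = A²·(8·π·a_0^3).
Hence A² = 1/[8·π·a_0^3].
Substituting a_0 = 3.97 gives A² = 0.0006359, so A = 0.02522.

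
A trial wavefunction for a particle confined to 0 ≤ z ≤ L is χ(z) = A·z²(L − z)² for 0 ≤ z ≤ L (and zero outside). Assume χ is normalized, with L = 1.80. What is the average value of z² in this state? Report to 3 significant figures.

The expectation value is the |χ|²-weighted average of z^2: ∫ z^2|χ|² dz.
Evaluating both integrals, ⟨z²⟩ = 3·L^2/11.
Putting L = 1.80 gives 0.8836.

⟨z^2⟩ ≈ 0.884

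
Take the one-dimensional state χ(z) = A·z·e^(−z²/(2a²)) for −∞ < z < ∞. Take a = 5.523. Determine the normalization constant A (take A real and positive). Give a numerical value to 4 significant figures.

The normalization condition is ∫|χ|² dz = 1 from −∞ to ∞.
Carrying out the integral gives A² · √(π)·a^3/2.
With a = 5.523: A² = 0.0066978 and A = 0.081840.

A ≈ 0.08184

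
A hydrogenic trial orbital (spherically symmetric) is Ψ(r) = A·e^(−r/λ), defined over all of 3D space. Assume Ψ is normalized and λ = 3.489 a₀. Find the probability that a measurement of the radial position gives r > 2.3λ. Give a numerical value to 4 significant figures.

P ≈ 0.1626

With dV = 4πr²dr, the probability is ∫|Ψ|² dV over r > 2.3λ.
A² is fixed by ∫₀^∞ 4πr²|Ψ|² dr = 1, i.e. A² = (π·λ^3)^(−1).
Let u = r/λ; then A², 4π and the length scale all cancel, so P = ∫_{2.3}^{∞} u^2·e^(-2·u) du ÷ ∫_{0}^{∞} u^2·e^(-2·u) du.
Using ∫ u^2·e^(-2·u) du = -(2·u^2 + 2·u + 1)·e^(-2·u)/4, the numerator is 809·e^(-23/5)/200 and the denominator is 1/4.
The region integral divided by the full integral gives P = 0.16264.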